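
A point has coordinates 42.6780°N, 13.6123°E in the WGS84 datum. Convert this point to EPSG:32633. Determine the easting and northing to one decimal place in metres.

Zone 33 central meridian λ₀ = 6×33 − 183 = 15°; Δλ = -1.3877°.
Transverse Mercator on WGS84 with k₀ = 0.9996 gives E = 386301.098 m, N = 4725991.711 m.

E 386301.1 m, N 4725991.7 m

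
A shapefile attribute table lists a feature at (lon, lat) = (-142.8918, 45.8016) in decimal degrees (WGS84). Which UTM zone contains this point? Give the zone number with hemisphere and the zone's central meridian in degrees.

Zone 7N, central meridian -141°

UTM zone = ⌊(λ + 180)/6⌋ + 1; -142.8918° ∈ [-144°, -138°) → zone 7.
Hemisphere: N (φ ≥ 0).
Central meridian λ₀ = 6×7 − 183 = -141°.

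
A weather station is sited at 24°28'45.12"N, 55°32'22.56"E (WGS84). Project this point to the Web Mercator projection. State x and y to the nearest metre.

Web Mercator is spherical with R = a = 6378137 m.
x = R·λ = 6378137 × 0.969348885 = 6182639.991 m.
y = R·ln tan(π/4 + φ/2) = 6378137 × 0.440867041 = 2811910.389 m.

x 6182640 m, y 2811910 m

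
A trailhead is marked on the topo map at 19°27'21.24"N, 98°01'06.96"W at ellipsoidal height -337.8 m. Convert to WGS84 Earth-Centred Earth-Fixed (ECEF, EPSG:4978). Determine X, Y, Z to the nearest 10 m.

X -839180 m, Y -5957030 m, Z 2110890 m

WGS84: a = 6378137 m, e² = 0.006694380; N(φ) = a/√(1−e²sin²φ) = 6380506.826 m.
X = (N+h)·cosφ·cosλ = -839178.313 m; Y = (N+h)·cosφ·sinλ = -5957031.562 m; Z = (N(1−e²)+h)·sinφ = 2110887.397 m.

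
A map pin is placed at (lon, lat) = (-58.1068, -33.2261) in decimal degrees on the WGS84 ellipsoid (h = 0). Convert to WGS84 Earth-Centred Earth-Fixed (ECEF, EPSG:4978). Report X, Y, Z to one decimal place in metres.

WGS84: a = 6378137 m, e² = 0.006694380; N(φ) = a/√(1−e²sin²φ) = 6384556.517 m.
X = (N+h)·cosφ·cosλ = 2821732.621 m; Y = (N+h)·cosφ·sinλ = -4534502.522 m; Z = (N(1−e²)+h)·sinφ = -3474962.103 m.

X 2821732.6 m, Y -4534502.5 m, Z -3474962.1 m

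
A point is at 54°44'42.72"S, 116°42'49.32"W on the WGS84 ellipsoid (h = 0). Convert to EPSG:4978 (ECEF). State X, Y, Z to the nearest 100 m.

X -1658700 m, Y -3296000 m, Z -5185100 m

WGS84: a = 6378137 m, e² = 0.006694380; N(φ) = a/√(1−e²sin²φ) = 6392420.766 m.
X = (N+h)·cosφ·cosλ = -1658681.890 m; Y = (N+h)·cosφ·sinλ = -3295958.286 m; Z = (N(1−e²)+h)·sinφ = -5185062.626 m.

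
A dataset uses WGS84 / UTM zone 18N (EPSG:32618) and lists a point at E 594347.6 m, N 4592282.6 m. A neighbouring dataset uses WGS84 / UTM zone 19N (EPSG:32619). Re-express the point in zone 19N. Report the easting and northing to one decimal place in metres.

E 93329.4 m, N 4603127.9 m

UTM 18N → geographic: φ = 41.47659982°, λ = -73.87000042°.
UTM 19N (λ₀ = -69°) forward: E = 93329.369 m, N = 4603127.886 m.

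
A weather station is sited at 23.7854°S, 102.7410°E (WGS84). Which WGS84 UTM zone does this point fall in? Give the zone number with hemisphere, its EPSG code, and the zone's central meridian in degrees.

UTM zone = ⌊(λ + 180)/6⌋ + 1; 102.7410° ∈ [102°, 108°) → zone 48.
Hemisphere: S (φ < 0).
Central meridian λ₀ = 6×48 − 183 = 105°.
EPSG code: 32748.

Zone 48S (EPSG:32748), central meridian 105°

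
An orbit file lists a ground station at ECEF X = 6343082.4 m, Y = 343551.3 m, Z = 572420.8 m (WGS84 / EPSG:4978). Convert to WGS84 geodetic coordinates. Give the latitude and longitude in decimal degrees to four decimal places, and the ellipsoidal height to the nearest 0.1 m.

lat 5.1836°, lon 3.1002°, h 154.0 m

λ = atan2(Y, X) = 3.10020027°; p = √(X²+Y²) = 6352379.2 m.
Bowring's method on WGS84 (a = 6378137 m, b = 6356752.314 m) gives φ = 5.18360014°, h = 153.966 m.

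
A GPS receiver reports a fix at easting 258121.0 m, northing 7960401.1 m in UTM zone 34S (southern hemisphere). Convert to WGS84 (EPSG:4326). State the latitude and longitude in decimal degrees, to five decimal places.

Zone 34S: λ₀ = 21°, k₀ = 0.9996, false easting 500000 m, false northing 10000000 m.
Meridian distance M = (N − FN)/k₀ = -2040415.1 m.
Inverse transverse Mercator on WGS84 gives φ = -18.43280010°, λ = 18.70999996°.

lat -18.43280°, lon 18.71000°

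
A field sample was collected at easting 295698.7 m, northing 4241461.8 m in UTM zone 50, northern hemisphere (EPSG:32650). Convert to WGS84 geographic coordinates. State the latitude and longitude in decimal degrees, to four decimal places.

lat 38.2980°, lon 114.6637°

Zone 50N: λ₀ = 117°, k₀ = 0.9996, false easting 500000 m.
Meridian distance M = (N − FN)/k₀ = 4243159.1 m.
Inverse transverse Mercator on WGS84 gives φ = 38.29799963°, λ = 114.66370040°.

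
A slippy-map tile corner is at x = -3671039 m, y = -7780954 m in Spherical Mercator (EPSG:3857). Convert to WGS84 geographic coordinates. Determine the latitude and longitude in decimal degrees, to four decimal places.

lat -57.1018°, lon -32.9775°

R = 6378137 m. λ = x/R = -32.97750442°.
φ = 2·arctan(exp(y/R)) − 90° = 2·arctan(0.29525) − 90° = -57.10179885°.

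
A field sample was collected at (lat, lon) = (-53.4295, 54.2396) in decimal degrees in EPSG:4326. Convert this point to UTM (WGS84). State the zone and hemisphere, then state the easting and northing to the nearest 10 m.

Zone 40S: E 316610 m, N 4076400 m

Longitude 54.2396° lies in the 6° band [54°, 60°), giving zone 40; latitude is south of the equator, so 40S.
Zone 40 central meridian λ₀ = 6×40 − 183 = 57°; Δλ = -2.7604°.
Transverse Mercator on WGS84 with k₀ = 0.9996 gives E = 316612.668 m, N = 4076400.326 m.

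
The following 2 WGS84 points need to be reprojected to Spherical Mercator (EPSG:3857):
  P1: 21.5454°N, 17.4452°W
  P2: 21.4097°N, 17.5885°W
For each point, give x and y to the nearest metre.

P1: x -1941991 m, y 2457032 m; P2: x -1957943 m, y 2440799 m

Web Mercator: x = R·λ, y = R·ln tan(π/4+φ/2), R = 6378137 m.
P1 (21.5454°, -17.4452°) → (-1941990.781, 2457031.803) m.
P2 (21.4097°, -17.5885°) → (-1957942.864, 2440798.523) m.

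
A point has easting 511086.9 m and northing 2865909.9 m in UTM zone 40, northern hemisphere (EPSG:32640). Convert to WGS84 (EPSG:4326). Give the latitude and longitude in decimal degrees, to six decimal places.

lat 25.911700°, lon 57.110700°

Zone 40N: λ₀ = 57°, k₀ = 0.9996, false easting 500000 m.
Meridian distance M = (N − FN)/k₀ = 2867056.7 m.
Inverse transverse Mercator on WGS84 gives φ = 25.91169989°, λ = 57.11070029°.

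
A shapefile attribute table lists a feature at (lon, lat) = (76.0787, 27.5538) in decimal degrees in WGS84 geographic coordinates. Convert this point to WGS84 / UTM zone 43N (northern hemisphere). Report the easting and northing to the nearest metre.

Zone 43 central meridian λ₀ = 6×43 − 183 = 75°; Δλ = +1.0787°.
Transverse Mercator on WGS84 with k₀ = 0.9996 gives E = 606497.790 m, N = 3048239.888 m.

E 606498 m, N 3048240 m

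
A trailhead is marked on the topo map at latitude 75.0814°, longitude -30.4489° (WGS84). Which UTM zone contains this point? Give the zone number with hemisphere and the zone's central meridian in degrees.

Zone 25N, central meridian -33°

UTM zone = ⌊(λ + 180)/6⌋ + 1; -30.4489° ∈ [-36°, -30°) → zone 25.
Hemisphere: N (φ ≥ 0).
Central meridian λ₀ = 6×25 − 183 = -33°.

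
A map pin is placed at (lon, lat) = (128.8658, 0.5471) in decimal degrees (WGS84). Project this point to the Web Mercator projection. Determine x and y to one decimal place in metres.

x 14345275.2 m, y 60903.8 m

Web Mercator is spherical with R = a = 6378137 m.
x = R·λ = 6378137 × 2.249132503 = 14345275.237 m.
y = R·ln tan(π/4 + φ/2) = 6378137 × 0.009548841 = 60903.819 m.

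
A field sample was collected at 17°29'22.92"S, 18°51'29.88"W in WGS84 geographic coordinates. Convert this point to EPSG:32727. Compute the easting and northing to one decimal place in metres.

E 727412.8 m, N 8064992.8 m

Zone 27 central meridian λ₀ = 6×27 − 183 = -21°; Δλ = +2.1417°.
Transverse Mercator on WGS84 with k₀ = 0.9996 gives E = 727412.841 m, N = 8064992.805 m.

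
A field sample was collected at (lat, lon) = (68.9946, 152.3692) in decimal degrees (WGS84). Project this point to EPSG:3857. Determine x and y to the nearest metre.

Web Mercator is spherical with R = a = 6378137 m.
x = R·λ = 6378137 × 2.659344219 = 16961661.757 m.
y = R·ln tan(π/4 + φ/2) = 6378137 × 1.685305497 = 10749109.344 m.

x 16961662 m, y 10749109 m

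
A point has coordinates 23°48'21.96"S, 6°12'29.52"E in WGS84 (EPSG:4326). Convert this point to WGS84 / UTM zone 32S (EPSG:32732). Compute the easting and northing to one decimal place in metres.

Zone 32 central meridian λ₀ = 6×32 − 183 = 9°; Δλ = -2.7918°.
Transverse Mercator on WGS84 with k₀ = 0.9996 gives E = 215542.782 m, N = 7364441.776 m.

E 215542.8 m, N 7364441.8 m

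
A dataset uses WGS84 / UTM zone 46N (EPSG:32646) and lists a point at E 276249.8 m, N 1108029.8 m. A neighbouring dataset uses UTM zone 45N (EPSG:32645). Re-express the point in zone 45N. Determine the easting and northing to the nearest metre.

UTM 46N → geographic: φ = 10.01739965°, λ = 90.95869976°.
UTM 45N (λ₀ = 87°) forward: E = 934159.430 m, N = 1109948.316 m.

E 934159 m, N 1109948 m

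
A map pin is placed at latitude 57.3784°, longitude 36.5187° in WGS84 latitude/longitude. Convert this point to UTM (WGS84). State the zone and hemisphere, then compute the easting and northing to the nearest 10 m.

Zone 37N: E 350820 m, N 6362230 m

Longitude 36.5187° lies in the 6° band [36°, 42°), giving zone 37; latitude is north of the equator, so 37N.
Zone 37 central meridian λ₀ = 6×37 − 183 = 39°; Δλ = -2.4813°.
Transverse Mercator on WGS84 with k₀ = 0.9996 gives E = 350818.995 m, N = 6362230.297 m.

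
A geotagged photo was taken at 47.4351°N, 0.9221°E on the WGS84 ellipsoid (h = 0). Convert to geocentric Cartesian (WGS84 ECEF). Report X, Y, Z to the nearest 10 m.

X 4321630 m, Y 69560 m, Z 4674620 m

WGS84: a = 6378137 m, e² = 0.006694380; N(φ) = a/√(1−e²sin²φ) = 6389749.298 m.
X = (N+h)·cosφ·cosλ = 4321625.817 m; Y = (N+h)·cosφ·sinλ = 69556.873 m; Z = (N(1−e²)+h)·sinφ = 4674619.959 m.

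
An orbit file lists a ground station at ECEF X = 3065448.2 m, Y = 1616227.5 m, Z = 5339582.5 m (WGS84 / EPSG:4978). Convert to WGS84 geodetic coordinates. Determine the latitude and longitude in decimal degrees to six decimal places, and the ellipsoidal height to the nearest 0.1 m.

lat 57.191599°, lon 27.800000°, h 2488.4 m

λ = atan2(Y, X) = 27.80000018°; p = √(X²+Y²) = 3465424.1 m.
Bowring's method on WGS84 (a = 6378137 m, b = 6356752.314 m) gives φ = 57.19159942°, h = 2488.413 m.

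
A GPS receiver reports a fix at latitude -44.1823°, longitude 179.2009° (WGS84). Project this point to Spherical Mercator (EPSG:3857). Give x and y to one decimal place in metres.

Web Mercator is spherical with R = a = 6378137 m.
x = R·λ = 6378137 × 3.127645728 = 19948552.938 m.
y = R·ln tan(π/4 + φ/2) = 6378137 × -0.861332550 = -5493697.006 m.

x 19948552.9 m, y -5493697.0 m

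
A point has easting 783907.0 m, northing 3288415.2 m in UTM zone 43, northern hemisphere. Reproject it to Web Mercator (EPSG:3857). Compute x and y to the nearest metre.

x 8675573 m, y 3464200 m

Unproject from UTM 43N (λ₀ = 75°) → φ = 29.69339989°, λ = 77.93400042°.
Web Mercator (R = 6378137 m): x = 8675573.242 m, y = 3464199.826 m.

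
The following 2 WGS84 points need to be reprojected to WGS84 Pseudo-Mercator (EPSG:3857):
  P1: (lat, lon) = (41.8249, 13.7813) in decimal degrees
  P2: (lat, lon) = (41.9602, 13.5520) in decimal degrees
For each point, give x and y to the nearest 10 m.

Web Mercator: x = R·λ, y = R·ln tan(π/4+φ/2), R = 6378137 m.
P1 (41.8249°, 13.7813°) → (1534127.298, 5134786.294) m.
P2 (41.9602°, 13.5520°) → (1508601.739, 5155019.460) m.

P1: x 1534130 m, y 5134790 m; P2: x 1508600 m, y 5155020 m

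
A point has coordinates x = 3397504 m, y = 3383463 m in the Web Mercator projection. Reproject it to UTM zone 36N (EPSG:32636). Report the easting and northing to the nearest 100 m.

E 258600 m, N 3217300 m

Web Mercator inverse (R = 6378137 m) → φ = 29.06139841°, λ = 30.52029771°.
UTM 36N forward: E = 258579.943 m, N = 3217326.718 m.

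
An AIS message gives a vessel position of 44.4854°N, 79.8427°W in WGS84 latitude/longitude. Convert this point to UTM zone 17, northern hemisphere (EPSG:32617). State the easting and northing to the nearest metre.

E 592026 m, N 4926439 m

Zone 17 central meridian λ₀ = 6×17 − 183 = -81°; Δλ = +1.1573°.
Transverse Mercator on WGS84 with k₀ = 0.9996 gives E = 592025.826 m, N = 4926438.751 m.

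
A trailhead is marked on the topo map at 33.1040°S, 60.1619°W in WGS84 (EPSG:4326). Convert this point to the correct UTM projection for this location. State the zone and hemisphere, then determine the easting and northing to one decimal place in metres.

Longitude -60.1619° lies in the 6° band [-66°, -60°), giving zone 20; latitude is south of the equator, so 20S.
Zone 20 central meridian λ₀ = 6×20 − 183 = -63°; Δλ = +2.8381°.
Transverse Mercator on WGS84 with k₀ = 0.9996 gives E = 764856.025 m, N = 6333599.075 m.

Zone 20S: E 764856.0 m, N 6333599.1 m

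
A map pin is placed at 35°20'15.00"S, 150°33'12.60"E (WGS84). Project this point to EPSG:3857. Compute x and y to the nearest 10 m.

Web Mercator is spherical with R = a = 6378137 m.
x = R·λ = 6378137 × 2.627654275 = 16759538.957 m.
y = R·ln tan(π/4 + φ/2) = 6378137 × -0.660042448 = -4209841.160 m.

x 16759540 m, y -4209840 m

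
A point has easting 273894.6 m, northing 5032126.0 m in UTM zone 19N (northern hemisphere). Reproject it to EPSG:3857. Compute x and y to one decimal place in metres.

x -8002680.2 m, y 5685681.8 m

Unproject from UTM 19N (λ₀ = -69°) → φ = 45.40610020°, λ = -71.88929956°.
Web Mercator (R = 6378137 m): x = -8002680.220 m, y = 5685681.836 m.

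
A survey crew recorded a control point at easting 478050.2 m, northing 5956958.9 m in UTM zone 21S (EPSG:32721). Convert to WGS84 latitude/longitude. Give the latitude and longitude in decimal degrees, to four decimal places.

lat -36.5325°, lon -57.2452°

Zone 21S: λ₀ = -57°, k₀ = 0.9996, false easting 500000 m, false northing 10000000 m.
Meridian distance M = (N − FN)/k₀ = -4044659.0 m.
Inverse transverse Mercator on WGS84 gives φ = -36.53250019°, λ = -57.24520011°.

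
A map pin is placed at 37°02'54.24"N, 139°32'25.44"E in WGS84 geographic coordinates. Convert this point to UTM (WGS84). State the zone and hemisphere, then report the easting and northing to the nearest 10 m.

Zone 54N: E 370210 m, N 4101240 m

Longitude 139.5404° lies in the 6° band [138°, 144°), giving zone 54; latitude is north of the equator, so 54N.
Zone 54 central meridian λ₀ = 6×54 − 183 = 141°; Δλ = -1.4596°.
Transverse Mercator on WGS84 with k₀ = 0.9996 gives E = 370209.010 m, N = 4101237.722 m.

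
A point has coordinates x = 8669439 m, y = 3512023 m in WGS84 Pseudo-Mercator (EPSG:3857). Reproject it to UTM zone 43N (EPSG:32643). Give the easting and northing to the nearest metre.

Web Mercator inverse (R = 6378137 m) → φ = 30.06589619°, λ = 77.87889558°.
UTM 43N forward: E = 777537.768 m, N = 3329582.325 m.

E 777538 m, N 3329582 m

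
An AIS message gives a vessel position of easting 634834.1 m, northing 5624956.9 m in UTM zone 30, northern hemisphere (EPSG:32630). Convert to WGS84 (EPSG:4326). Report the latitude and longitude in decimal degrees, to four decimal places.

Zone 30N: λ₀ = -3°, k₀ = 0.9996, false easting 500000 m.
Meridian distance M = (N − FN)/k₀ = 5627207.8 m.
Inverse transverse Mercator on WGS84 gives φ = 50.76069963°, λ = -1.08820054°.

lat 50.7607°, lon -1.0882°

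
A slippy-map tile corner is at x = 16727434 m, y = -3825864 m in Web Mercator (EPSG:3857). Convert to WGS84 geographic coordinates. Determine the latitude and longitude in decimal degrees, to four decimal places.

lat -32.4753°, lon 150.2651°

R = 6378137 m. λ = x/R = 150.26509626°.
φ = 2·arctan(exp(y/R)) − 90° = 2·arctan(0.54890) − 90° = -32.47529906°.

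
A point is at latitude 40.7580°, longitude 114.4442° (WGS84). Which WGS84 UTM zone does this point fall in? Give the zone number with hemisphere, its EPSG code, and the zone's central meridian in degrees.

Zone 50N (EPSG:32650), central meridian 117°

UTM zone = ⌊(λ + 180)/6⌋ + 1; 114.4442° ∈ [114°, 120°) → zone 50.
Hemisphere: N (φ ≥ 0).
Central meridian λ₀ = 6×50 − 183 = 117°.
EPSG code: 32650.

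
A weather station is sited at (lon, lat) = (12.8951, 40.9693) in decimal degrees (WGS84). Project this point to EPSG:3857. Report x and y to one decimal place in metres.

Web Mercator is spherical with R = a = 6378137 m.
x = R·λ = 6378137 × 0.225061952 = 1435475.966 m.
y = R·ln tan(π/4 + φ/2) = 6378137 × 0.785153169 = 5007814.475 m.

x 1435476.0 m, y 5007814.5 m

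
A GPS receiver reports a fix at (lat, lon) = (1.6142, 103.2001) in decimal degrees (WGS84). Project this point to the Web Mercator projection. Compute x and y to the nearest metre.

x 11488183 m, y 179716 m

Web Mercator is spherical with R = a = 6378137 m.
x = R·λ = 6378137 × 1.801181533 = 11488182.582 m.
y = R·ln tan(π/4 + φ/2) = 6378137 × 0.028176832 = 179715.698 m.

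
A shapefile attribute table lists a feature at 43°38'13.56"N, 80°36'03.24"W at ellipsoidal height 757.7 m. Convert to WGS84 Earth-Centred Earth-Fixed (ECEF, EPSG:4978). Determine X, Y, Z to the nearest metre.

WGS84: a = 6378137 m, e² = 0.006694380; N(φ) = a/√(1−e²sin²φ) = 6388328.157 m.
X = (N+h)·cosφ·cosλ = 755138.159 m; Y = (N+h)·cosφ·sinλ = -4561864.555 m; Z = (N(1−e²)+h)·sinφ = 4379521.234 m.

X 755138 m, Y -4561865 m, Z 4379521 m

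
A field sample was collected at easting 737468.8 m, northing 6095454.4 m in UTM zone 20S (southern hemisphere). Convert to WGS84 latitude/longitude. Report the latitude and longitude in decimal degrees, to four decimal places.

Zone 20S: λ₀ = -63°, k₀ = 0.9996, false easting 500000 m, false northing 10000000 m.
Meridian distance M = (N − FN)/k₀ = -3906108.0 m.
Inverse transverse Mercator on WGS84 gives φ = -35.25590014°, λ = -60.38979989°.

lat -35.2559°, lon -60.3898°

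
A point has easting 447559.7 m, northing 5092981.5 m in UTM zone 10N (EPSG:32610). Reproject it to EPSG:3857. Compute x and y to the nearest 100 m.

x -13767700 m, y 5778500 m

Unproject from UTM 10N (λ₀ = -123°) → φ = 45.98839991°, λ = -123.67709955°.
Web Mercator (R = 6378137 m): x = -13767671.745 m, y = 5778490.493 m.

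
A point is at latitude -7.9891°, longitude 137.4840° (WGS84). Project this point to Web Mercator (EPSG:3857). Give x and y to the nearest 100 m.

x 15304600 m, y -892200 m

Web Mercator is spherical with R = a = 6378137 m.
x = R·λ = 6378137 × 2.399548469 = 15304648.872 m.
y = R·ln tan(π/4 + φ/2) = 6378137 × -0.139890137 = -892238.460 m.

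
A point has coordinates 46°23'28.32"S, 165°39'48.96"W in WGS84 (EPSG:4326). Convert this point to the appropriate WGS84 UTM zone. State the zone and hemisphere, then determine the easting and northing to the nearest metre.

Zone 3S: E 448979 m, N 4862272 m

Longitude -165.6636° lies in the 6° band [-168°, -162°), giving zone 3; latitude is south of the equator, so 3S.
Zone 3 central meridian λ₀ = 6×3 − 183 = -165°; Δλ = -0.6636°.
Transverse Mercator on WGS84 with k₀ = 0.9996 gives E = 448979.298 m, N = 4862272.073 m.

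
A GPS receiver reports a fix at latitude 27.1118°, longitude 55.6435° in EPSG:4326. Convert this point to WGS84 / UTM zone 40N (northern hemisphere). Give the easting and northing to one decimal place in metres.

E 365540.6 m, N 2999543.7 m

Zone 40 central meridian λ₀ = 6×40 − 183 = 57°; Δλ = -1.3565°.
Transverse Mercator on WGS84 with k₀ = 0.9996 gives E = 365540.553 m, N = 2999543.686 m.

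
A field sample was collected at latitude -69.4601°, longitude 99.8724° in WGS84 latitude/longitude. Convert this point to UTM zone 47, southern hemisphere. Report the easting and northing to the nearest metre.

Zone 47 central meridian λ₀ = 6×47 − 183 = 99°; Δλ = +0.8724°.
Transverse Mercator on WGS84 with k₀ = 0.9996 gives E = 534159.561 m, N = 2294089.719 m.

E 534160 m, N 2294090 m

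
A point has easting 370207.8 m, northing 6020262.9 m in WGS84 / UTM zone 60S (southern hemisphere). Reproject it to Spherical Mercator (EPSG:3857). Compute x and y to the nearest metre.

x 19543339 m, y -4294211 m

Unproject from UTM 60S (λ₀ = 177°) → φ = -35.95340044°, λ = 175.56080022°.
Web Mercator (R = 6378137 m): x = 19543338.883 m, y = -4294211.237 m.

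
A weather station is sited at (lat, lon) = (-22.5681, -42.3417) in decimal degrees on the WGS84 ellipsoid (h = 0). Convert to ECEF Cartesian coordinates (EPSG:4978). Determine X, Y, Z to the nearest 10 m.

X 4355490 m, Y -3968990 m, Z -2432620 m

WGS84: a = 6378137 m, e² = 0.006694380; N(φ) = a/√(1−e²sin²φ) = 6381283.756 m.
X = (N+h)·cosφ·cosλ = 4355485.480 m; Y = (N+h)·cosφ·sinλ = -3968985.242 m; Z = (N(1−e²)+h)·sinφ = -2432622.447 m.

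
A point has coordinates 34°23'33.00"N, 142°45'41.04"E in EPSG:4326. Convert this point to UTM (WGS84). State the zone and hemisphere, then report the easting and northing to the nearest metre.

Longitude 142.7614° lies in the 6° band [138°, 144°), giving zone 54; latitude is north of the equator, so 54N.
Zone 54 central meridian λ₀ = 6×54 − 183 = 141°; Δλ = +1.7614°.
Transverse Mercator on WGS84 with k₀ = 0.9996 gives E = 661918.822 m, N = 3807083.119 m.

Zone 54N: E 661919 m, N 3807083 m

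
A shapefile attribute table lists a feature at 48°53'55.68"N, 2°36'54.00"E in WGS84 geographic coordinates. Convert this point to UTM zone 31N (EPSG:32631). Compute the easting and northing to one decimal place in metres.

E 471783.1 m, N 5416277.4 m

Zone 31 central meridian λ₀ = 6×31 − 183 = 3°; Δλ = -0.3850°.
Transverse Mercator on WGS84 with k₀ = 0.9996 gives E = 471783.149 m, N = 5416277.395 m.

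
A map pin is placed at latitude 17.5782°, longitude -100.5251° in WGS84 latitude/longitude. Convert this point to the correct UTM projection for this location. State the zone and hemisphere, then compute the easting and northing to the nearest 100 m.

Zone 14N: E 338200 m, N 1944200 m

Longitude -100.5251° lies in the 6° band [-102°, -96°), giving zone 14; latitude is north of the equator, so 14N.
Zone 14 central meridian λ₀ = 6×14 − 183 = -99°; Δλ = -1.5251°.
Transverse Mercator on WGS84 with k₀ = 0.9996 gives E = 338153.695 m, N = 1944170.873 m.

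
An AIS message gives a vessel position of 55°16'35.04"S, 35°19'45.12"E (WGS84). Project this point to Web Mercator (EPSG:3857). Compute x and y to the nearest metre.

x 3932829 m, y -7415696 m

Web Mercator is spherical with R = a = 6378137 m.
x = R·λ = 6378137 × 0.616610862 = 3932828.554 m.
y = R·ln tan(π/4 + φ/2) = 6378137 × -1.162674237 = -7415695.569 m.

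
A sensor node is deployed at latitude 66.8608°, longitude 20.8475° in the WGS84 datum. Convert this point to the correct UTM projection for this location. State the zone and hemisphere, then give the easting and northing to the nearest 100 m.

Longitude 20.8475° lies in the 6° band [18°, 24°), giving zone 34; latitude is north of the equator, so 34N.
Zone 34 central meridian λ₀ = 6×34 − 183 = 21°; Δλ = -0.1525°.
Transverse Mercator on WGS84 with k₀ = 0.9996 gives E = 493312.636 m, N = 7415870.798 m.

Zone 34N: E 493300 m, N 7415900 m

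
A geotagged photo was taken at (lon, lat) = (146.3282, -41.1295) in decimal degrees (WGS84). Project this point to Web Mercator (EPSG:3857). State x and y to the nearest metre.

x 16289181 m, y -5031462 m

Web Mercator is spherical with R = a = 6378137 m.
x = R·λ = 6378137 × 2.553908879 = 16289180.713 m.
y = R·ln tan(π/4 + φ/2) = 6378137 × -0.788860711 = -5031461.690 m.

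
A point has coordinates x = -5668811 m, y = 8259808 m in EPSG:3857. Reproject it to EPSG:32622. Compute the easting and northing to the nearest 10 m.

E 504330 m, N 6580750 m

Web Mercator inverse (R = 6378137 m) → φ = 59.36549840°, λ = -50.92379564°.
UTM 22N forward: E = 504331.628 m, N = 6580754.105 m.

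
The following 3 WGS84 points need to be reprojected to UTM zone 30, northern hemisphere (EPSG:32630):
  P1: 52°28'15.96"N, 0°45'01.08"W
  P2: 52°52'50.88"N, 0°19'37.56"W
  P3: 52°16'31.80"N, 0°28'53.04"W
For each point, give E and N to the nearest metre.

UTM zone 30N: λ₀ = -3°, k₀ = 0.9996.
P1 (52.4711°, -0.7503°) → (652806.561, 5815817.034) m.
P2 (52.8808°, -0.3271°) → (679855.263, 5862356.877) m.
P3 (52.2755°, -0.4814°) → (671825.966, 5794668.780) m.

P1: E 652807 m, N 5815817 m; P2: E 679855 m, N 5862357 m; P3: E 671826 m, N 5794669 m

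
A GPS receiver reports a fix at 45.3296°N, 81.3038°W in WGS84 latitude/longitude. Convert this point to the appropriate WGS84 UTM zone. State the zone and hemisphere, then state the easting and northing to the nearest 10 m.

Longitude -81.3038° lies in the 6° band [-84°, -78°), giving zone 17; latitude is north of the equator, so 17N.
Zone 17 central meridian λ₀ = 6×17 − 183 = -81°; Δλ = -0.3038°.
Transverse Mercator on WGS84 with k₀ = 0.9996 gives E = 476193.590 m, N = 5019610.728 m.

Zone 17N: E 476190 m, N 5019610 m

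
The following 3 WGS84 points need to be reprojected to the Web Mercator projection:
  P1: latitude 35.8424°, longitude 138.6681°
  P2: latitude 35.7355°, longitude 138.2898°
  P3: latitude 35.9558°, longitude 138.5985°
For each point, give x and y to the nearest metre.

P1: x 15436462 m, y 4278957 m; P2: x 15394350 m, y 4264287 m; P3: x 15428714 m, y 4294541 m

Web Mercator: x = R·λ, y = R·ln tan(π/4+φ/2), R = 6378137 m.
P1 (35.8424°, 138.6681°) → (15436462.281, 4278957.468) m.
P2 (35.7355°, 138.2898°) → (15394350.118, 4264287.349) m.
P3 (35.9558°, 138.5985°) → (15428714.445, 4294541.223) m.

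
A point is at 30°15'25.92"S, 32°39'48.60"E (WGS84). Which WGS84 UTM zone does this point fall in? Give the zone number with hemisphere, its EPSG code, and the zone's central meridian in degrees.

UTM zone = ⌊(λ + 180)/6⌋ + 1; 32.6635° ∈ [30°, 36°) → zone 36.
Hemisphere: S (φ < 0).
Central meridian λ₀ = 6×36 − 183 = 33°.
EPSG code: 32736.

Zone 36S (EPSG:32736), central meridian 33°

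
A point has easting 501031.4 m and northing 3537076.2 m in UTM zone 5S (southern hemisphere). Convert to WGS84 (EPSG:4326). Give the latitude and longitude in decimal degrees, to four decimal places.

lat -58.3073°, lon -152.9824°

Zone 5S: λ₀ = -153°, k₀ = 0.9996, false easting 500000 m, false northing 10000000 m.
Meridian distance M = (N − FN)/k₀ = -6465510.0 m.
Inverse transverse Mercator on WGS84 gives φ = -58.30730013°, λ = -152.98239991°.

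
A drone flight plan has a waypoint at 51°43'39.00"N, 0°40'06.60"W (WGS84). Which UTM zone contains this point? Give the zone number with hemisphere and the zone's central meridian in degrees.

Zone 30N, central meridian -3°

UTM zone = ⌊(λ + 180)/6⌋ + 1; -0.6685° ∈ [-6°, 0°) → zone 30.
Hemisphere: N (φ ≥ 0).
Central meridian λ₀ = 6×30 − 183 = -3°.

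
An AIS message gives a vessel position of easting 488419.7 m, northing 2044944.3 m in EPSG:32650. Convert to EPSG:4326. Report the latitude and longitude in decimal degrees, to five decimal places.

Zone 50N: λ₀ = 117°, k₀ = 0.9996, false easting 500000 m.
Meridian distance M = (N − FN)/k₀ = 2045762.6 m.
Inverse transverse Mercator on WGS84 gives φ = 18.49490018°, λ = 116.89030008°.

lat 18.49490°, lon 116.89030°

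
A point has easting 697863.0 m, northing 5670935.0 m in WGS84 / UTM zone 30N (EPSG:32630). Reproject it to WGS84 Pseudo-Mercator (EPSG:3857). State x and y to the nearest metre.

x -18980 m, y 6648864 m

Unproject from UTM 30N (λ₀ = -3°) → φ = 51.15559992°, λ = -0.17049952°.
Web Mercator (R = 6378137 m): x = -18979.920 m, y = 6648863.837 m.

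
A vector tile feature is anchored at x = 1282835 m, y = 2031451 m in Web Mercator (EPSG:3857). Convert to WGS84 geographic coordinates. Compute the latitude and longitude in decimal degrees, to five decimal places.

R = 6378137 m. λ = x/R = 11.52390288°.
φ = 2·arctan(exp(y/R)) − 90° = 2·arctan(1.37507) − 90° = 17.94789802°.

lat 17.94790°, lon 11.52390°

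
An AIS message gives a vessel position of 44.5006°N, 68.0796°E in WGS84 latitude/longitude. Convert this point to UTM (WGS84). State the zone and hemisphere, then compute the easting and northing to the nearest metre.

Longitude 68.0796° lies in the 6° band [66°, 72°), giving zone 42; latitude is north of the equator, so 42N.
Zone 42 central meridian λ₀ = 6×42 − 183 = 69°; Δλ = -0.9204°.
Transverse Mercator on WGS84 with k₀ = 0.9996 gives E = 426830.961 m, N = 4927887.769 m.

Zone 42N: E 426831 m, N 4927888 m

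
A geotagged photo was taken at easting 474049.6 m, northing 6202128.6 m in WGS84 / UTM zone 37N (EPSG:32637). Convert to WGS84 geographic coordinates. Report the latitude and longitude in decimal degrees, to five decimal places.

lat 55.96380°, lon 38.58430°

Zone 37N: λ₀ = 39°, k₀ = 0.9996, false easting 500000 m.
Meridian distance M = (N − FN)/k₀ = 6204610.4 m.
Inverse transverse Mercator on WGS84 gives φ = 55.96379956°, λ = 38.58430071°.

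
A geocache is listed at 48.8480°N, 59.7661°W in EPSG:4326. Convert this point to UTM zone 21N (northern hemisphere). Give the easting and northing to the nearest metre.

Zone 21 central meridian λ₀ = 6×21 − 183 = -57°; Δλ = -2.7661°.
Transverse Mercator on WGS84 with k₀ = 0.9996 gives E = 297076.012 m, N = 5414248.513 m.

E 297076 m, N 5414249 m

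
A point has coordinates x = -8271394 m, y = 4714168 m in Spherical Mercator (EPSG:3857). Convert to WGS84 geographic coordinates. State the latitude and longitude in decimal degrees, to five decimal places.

R = 6378137 m. λ = x/R = -74.30319651°.
φ = 2·arctan(exp(y/R)) − 90° = 2·arctan(2.09408) − 90° = 38.94759651°.

lat 38.94760°, lon -74.30320°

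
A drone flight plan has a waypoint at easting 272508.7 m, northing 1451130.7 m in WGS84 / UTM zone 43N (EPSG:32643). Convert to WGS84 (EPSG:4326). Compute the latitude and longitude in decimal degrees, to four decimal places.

Zone 43N: λ₀ = 75°, k₀ = 0.9996, false easting 500000 m.
Meridian distance M = (N − FN)/k₀ = 1451711.4 m.
Inverse transverse Mercator on WGS84 gives φ = 13.11799972°, λ = 72.90159996°.

lat 13.1180°, lon 72.9016°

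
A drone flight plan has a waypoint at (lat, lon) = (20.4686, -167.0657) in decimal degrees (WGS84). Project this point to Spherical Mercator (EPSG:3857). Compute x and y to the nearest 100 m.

x -18597700 m, y 2328600 m

Web Mercator is spherical with R = a = 6378137 m.
x = R·λ = 6378137 × -2.915846532 = -18597668.653 m.
y = R·ln tan(π/4 + φ/2) = 6378137 × 0.365095080 = 2328626.439 m.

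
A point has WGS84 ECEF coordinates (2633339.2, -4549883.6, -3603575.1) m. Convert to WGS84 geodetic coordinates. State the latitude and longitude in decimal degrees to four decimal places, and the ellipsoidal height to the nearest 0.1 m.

λ = atan2(Y, X) = -59.93900012°; p = √(X²+Y²) = 5256987.4 m.
Bowring's method on WGS84 (a = 6378137 m, b = 6356752.314 m) gives φ = -34.60960010°, h = 2235.732 m.

lat -34.6096°, lon -59.9390°, h 2235.7 m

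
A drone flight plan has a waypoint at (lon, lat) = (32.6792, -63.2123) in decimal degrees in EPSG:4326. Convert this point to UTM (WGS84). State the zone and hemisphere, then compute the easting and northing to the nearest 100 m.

Zone 36S: E 483900 m, N 2990700 m

Longitude 32.6792° lies in the 6° band [30°, 36°), giving zone 36; latitude is south of the equator, so 36S.
Zone 36 central meridian λ₀ = 6×36 − 183 = 33°; Δλ = -0.3208°.
Transverse Mercator on WGS84 with k₀ = 0.9996 gives E = 483868.827 m, N = 2990716.270 m.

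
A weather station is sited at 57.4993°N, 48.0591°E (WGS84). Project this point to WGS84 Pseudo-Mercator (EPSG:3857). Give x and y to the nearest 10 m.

x 5349910 m, y 7862860 m

Web Mercator is spherical with R = a = 6378137 m.
x = R·λ = 6378137 × 0.838789531 = 5349914.540 m.
y = R·ln tan(π/4 + φ/2) = 6378137 × 1.232783724 = 7862863.484 m.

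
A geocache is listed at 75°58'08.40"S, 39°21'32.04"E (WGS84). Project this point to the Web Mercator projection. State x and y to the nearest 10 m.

Web Mercator is spherical with R = a = 6378137 m.
x = R·λ = 6378137 × 0.686942395 = 4381412.706 m.
y = R·ln tan(π/4 + φ/2) = 6378137 × -2.095089946 = -13362770.700 m.

x 4381410 m, y -13362770 m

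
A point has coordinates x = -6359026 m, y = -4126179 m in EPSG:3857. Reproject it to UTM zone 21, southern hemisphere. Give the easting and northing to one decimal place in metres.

E 488637.3 m, N 6157767.7 m

Web Mercator inverse (R = 6378137 m) → φ = -34.72209645°, λ = -57.12410248°.
UTM 21S forward: E = 488637.286 m, N = 6157767.668 m.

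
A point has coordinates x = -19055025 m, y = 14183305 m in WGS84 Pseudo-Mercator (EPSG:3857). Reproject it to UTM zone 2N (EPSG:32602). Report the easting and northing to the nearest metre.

E 495840 m, N 8619182 m

Web Mercator inverse (R = 6378137 m) → φ = 77.64880021°, λ = -171.17420197°.
UTM 2N forward: E = 495840.327 m, N = 8619182.179 m.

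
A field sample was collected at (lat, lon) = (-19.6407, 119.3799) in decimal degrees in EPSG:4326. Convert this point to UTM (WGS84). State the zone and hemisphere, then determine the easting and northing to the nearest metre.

Zone 50S: E 749566 m, N 7826535 m

Longitude 119.3799° lies in the 6° band [114°, 120°), giving zone 50; latitude is south of the equator, so 50S.
Zone 50 central meridian λ₀ = 6×50 − 183 = 117°; Δλ = +2.3799°.
Transverse Mercator on WGS84 with k₀ = 0.9996 gives E = 749565.883 m, N = 7826535.173 m.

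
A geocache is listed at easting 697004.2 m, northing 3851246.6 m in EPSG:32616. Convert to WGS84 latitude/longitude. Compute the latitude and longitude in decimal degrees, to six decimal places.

lat 34.784400°, lon -84.846900°

Zone 16N: λ₀ = -87°, k₀ = 0.9996, false easting 500000 m.
Meridian distance M = (N − FN)/k₀ = 3852787.7 m.
Inverse transverse Mercator on WGS84 gives φ = 34.78440025°, λ = -84.84690009°.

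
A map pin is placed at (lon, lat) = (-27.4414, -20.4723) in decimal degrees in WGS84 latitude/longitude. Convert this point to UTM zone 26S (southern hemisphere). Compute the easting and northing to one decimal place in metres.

E 453966.2 m, N 7736190.6 m

Zone 26 central meridian λ₀ = 6×26 − 183 = -27°; Δλ = -0.4414°.
Transverse Mercator on WGS84 with k₀ = 0.9996 gives E = 453966.179 m, N = 7736190.552 m.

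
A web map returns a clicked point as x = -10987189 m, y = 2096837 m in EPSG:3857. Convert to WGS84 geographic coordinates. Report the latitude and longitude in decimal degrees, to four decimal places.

lat 18.5058°, lon -98.6996°

R = 6378137 m. λ = x/R = -98.69959808°.
φ = 2·arctan(exp(y/R)) − 90° = 2·arctan(1.38924) − 90° = 18.50579671°.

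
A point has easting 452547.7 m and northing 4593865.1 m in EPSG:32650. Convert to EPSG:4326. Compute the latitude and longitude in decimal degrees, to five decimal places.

Zone 50N: λ₀ = 117°, k₀ = 0.9996, false easting 500000 m.
Meridian distance M = (N − FN)/k₀ = 4595703.4 m.
Inverse transverse Mercator on WGS84 gives φ = 41.49499995°, λ = 116.43150037°.

lat 41.49500°, lon 116.43150°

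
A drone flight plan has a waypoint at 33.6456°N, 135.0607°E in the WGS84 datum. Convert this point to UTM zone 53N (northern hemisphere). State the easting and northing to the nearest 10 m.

Zone 53 central meridian λ₀ = 6×53 − 183 = 135°; Δλ = +0.0607°.
Transverse Mercator on WGS84 with k₀ = 0.9996 gives E = 505628.685 m, N = 3722863.592 m.

E 505630 m, N 3722860 m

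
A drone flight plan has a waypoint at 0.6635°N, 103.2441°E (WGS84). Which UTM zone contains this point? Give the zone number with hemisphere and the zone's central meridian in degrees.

UTM zone = ⌊(λ + 180)/6⌋ + 1; 103.2441° ∈ [102°, 108°) → zone 48.
Hemisphere: N (φ ≥ 0).
Central meridian λ₀ = 6×48 − 183 = 105°.

Zone 48N, central meridian 105°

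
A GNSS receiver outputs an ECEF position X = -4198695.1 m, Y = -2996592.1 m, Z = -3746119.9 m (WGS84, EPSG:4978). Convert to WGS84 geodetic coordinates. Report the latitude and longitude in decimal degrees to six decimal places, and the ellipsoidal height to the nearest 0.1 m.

lat -36.171100°, lon -144.484700°, h 4380.7 m

λ = atan2(Y, X) = -144.48469985°; p = √(X²+Y²) = 5158352.9 m.
Bowring's method on WGS84 (a = 6378137 m, b = 6356752.314 m) gives φ = -36.17109960°, h = 4380.677 m.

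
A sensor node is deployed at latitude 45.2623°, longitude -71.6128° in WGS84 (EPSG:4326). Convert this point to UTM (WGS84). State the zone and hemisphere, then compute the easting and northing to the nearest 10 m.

Longitude -71.6128° lies in the 6° band [-72°, -66°), giving zone 19; latitude is north of the equator, so 19N.
Zone 19 central meridian λ₀ = 6×19 − 183 = -69°; Δλ = -2.6128°.
Transverse Mercator on WGS84 with k₀ = 0.9996 gives E = 295013.693 m, N = 5015410.464 m.

Zone 19N: E 295010 m, N 5015410 m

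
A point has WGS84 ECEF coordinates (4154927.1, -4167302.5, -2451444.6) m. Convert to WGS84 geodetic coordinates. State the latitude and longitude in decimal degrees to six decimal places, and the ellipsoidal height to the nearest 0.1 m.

lat -22.752500°, lon -45.085200°, h -56.4 m

λ = atan2(Y, X) = -45.08520045°; p = √(X²+Y²) = 5884711.5 m.
Bowring's method on WGS84 (a = 6378137 m, b = 6356752.314 m) gives φ = -22.75249999°, h = -56.421 m.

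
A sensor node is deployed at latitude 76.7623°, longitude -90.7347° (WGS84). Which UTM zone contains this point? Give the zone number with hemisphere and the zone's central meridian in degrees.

Zone 15N, central meridian -93°

UTM zone = ⌊(λ + 180)/6⌋ + 1; -90.7347° ∈ [-96°, -90°) → zone 15.
Hemisphere: N (φ ≥ 0).
Central meridian λ₀ = 6×15 − 183 = -93°.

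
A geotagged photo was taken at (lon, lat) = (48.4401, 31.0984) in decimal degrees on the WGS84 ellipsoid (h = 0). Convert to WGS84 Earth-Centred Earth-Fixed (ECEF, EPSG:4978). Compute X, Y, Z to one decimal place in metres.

X 3626400.7 m, Y 4090275.8 m, Z 3275240.1 m

WGS84: a = 6378137 m, e² = 0.006694380; N(φ) = a/√(1−e²sin²φ) = 6383840.125 m.
X = (N+h)·cosφ·cosλ = 3626400.714 m; Y = (N+h)·cosφ·sinλ = 4090275.786 m; Z = (N(1−e²)+h)·sinφ = 3275240.073 m.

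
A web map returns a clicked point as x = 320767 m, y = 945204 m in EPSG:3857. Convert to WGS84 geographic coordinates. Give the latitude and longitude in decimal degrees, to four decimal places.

lat 8.4600°, lon 2.8815°

R = 6378137 m. λ = x/R = 2.88149899°.
φ = 2·arctan(exp(y/R)) − 90° = 2·arctan(1.15974) − 90° = 8.46000259°.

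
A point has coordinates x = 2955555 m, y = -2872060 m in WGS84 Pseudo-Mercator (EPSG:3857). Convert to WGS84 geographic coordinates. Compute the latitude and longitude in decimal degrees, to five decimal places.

lat -24.97000°, lon 26.55020°

R = 6378137 m. λ = x/R = 26.55020230°.
φ = 2·arctan(exp(y/R)) − 90° = 2·arctan(0.63744) − 90° = -24.96999796°.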